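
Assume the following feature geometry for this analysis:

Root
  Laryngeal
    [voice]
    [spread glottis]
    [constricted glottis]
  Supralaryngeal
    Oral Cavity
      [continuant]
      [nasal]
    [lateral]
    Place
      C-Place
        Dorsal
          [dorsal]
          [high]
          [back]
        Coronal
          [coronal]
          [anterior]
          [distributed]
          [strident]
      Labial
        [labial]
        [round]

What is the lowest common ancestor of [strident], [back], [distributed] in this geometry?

C-Place

[strident] is immediately dominated by Coronal.
[back] is immediately dominated by Dorsal.
[distributed] is immediately dominated by Coronal.
These paths first converge at C-Place; no daughter of C-Place dominates all 3 features, so C-Place is the minimal constituent.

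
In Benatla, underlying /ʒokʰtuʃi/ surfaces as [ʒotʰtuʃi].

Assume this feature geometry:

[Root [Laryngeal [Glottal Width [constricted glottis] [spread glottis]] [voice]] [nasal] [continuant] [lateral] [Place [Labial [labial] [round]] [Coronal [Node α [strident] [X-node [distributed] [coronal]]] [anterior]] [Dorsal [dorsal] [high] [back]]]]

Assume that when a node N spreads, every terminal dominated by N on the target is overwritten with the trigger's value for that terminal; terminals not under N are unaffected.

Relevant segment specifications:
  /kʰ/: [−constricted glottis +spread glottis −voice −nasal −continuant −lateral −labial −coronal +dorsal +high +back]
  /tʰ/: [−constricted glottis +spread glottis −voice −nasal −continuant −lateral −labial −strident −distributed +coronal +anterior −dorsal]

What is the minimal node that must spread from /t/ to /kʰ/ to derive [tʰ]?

The alternation /kʰ/ → [tʰ] changes [coronal], [anterior], [distributed], [strident], [dorsal], [high], [back] and nothing else.
These terminals are all dominated by Place, and no proper subconstituent of Place covers them all; Place is their lowest common ancestor.
If Place spreads, every terminal under it takes /t/'s value, producing [tʰ] as observed.
Had Root spread, [spread glottis] would have taken /t/'s value; it stays as in /kʰ/, confirming the spreading constituent is exactly Place.

Place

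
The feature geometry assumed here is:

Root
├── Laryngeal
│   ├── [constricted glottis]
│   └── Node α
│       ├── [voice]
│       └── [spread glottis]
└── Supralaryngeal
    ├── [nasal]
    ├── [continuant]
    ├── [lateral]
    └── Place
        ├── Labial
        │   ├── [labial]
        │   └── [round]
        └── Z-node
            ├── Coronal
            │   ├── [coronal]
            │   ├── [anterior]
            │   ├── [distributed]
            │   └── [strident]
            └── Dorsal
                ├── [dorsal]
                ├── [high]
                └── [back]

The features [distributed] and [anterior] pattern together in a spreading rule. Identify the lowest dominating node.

Coronal

[distributed]: Root > Supralaryngeal > Place > Z-node > Coronal > [distributed].
[anterior]: Root > Supralaryngeal > Place > Z-node > Coronal > [anterior].
The listed terminals split across distinct daughters of Coronal, so Coronal itself is the smallest node containing them all.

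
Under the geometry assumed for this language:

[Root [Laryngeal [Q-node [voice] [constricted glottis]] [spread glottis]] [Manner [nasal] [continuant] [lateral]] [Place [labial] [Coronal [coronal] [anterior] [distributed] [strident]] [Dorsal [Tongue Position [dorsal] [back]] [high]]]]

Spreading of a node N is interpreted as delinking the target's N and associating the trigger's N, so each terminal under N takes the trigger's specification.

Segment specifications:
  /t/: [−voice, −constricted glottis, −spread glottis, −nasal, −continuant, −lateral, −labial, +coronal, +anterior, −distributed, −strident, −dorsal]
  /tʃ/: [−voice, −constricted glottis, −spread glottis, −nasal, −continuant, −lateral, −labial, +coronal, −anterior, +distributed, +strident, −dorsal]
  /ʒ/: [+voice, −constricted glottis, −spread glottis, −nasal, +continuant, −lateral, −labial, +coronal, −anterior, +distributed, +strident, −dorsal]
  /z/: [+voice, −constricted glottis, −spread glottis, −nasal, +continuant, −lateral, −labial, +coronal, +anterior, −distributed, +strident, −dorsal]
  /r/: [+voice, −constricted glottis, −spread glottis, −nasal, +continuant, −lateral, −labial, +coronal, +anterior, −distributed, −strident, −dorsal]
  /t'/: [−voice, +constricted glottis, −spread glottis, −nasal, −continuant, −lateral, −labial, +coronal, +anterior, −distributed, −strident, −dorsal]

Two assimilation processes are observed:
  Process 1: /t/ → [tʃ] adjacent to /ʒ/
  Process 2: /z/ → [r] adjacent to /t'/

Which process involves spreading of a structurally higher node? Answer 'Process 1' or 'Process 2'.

Process 1: the features that change are [anterior], [distributed], [strident]; the minimal node is Coronal (depth 2).
In Process 2, [strident] changes, so the minimal spreading node is [strident] at depth 3.
Coronal is closer to Root than [strident], so Process 1 spreads the higher node.

Process 1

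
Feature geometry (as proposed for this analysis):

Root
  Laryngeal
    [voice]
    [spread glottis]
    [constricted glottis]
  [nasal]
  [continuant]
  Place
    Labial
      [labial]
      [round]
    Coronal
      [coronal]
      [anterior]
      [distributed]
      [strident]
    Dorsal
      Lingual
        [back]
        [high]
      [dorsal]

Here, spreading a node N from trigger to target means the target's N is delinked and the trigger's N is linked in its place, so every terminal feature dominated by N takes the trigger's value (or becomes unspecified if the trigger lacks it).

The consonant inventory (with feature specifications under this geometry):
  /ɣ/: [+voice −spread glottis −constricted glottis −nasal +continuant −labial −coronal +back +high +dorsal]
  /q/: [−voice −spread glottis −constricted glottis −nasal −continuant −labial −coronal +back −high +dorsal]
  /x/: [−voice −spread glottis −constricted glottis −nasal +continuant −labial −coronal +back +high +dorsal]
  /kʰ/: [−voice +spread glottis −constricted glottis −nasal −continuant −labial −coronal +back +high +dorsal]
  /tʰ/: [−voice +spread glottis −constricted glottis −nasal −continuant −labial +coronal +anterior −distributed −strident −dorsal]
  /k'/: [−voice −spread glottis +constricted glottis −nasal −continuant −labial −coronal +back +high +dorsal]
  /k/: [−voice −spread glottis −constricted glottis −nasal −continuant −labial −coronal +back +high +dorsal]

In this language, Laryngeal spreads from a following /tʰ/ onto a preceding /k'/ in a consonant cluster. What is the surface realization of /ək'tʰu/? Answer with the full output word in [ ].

[əkʰtʰu]

Terminals under Laryngeal in this geometry: [voice], [spread glottis], [constricted glottis].
The target acquires /tʰ/'s values for everything under Laryngeal — [−voice], [+spread glottis], [−constricted glottis] — while keeping its own [nasal], [continuant], [labial], ….
This feature bundle is that of [kʰ], so /ək'tʰu/ surfaces as [əkʰtʰu].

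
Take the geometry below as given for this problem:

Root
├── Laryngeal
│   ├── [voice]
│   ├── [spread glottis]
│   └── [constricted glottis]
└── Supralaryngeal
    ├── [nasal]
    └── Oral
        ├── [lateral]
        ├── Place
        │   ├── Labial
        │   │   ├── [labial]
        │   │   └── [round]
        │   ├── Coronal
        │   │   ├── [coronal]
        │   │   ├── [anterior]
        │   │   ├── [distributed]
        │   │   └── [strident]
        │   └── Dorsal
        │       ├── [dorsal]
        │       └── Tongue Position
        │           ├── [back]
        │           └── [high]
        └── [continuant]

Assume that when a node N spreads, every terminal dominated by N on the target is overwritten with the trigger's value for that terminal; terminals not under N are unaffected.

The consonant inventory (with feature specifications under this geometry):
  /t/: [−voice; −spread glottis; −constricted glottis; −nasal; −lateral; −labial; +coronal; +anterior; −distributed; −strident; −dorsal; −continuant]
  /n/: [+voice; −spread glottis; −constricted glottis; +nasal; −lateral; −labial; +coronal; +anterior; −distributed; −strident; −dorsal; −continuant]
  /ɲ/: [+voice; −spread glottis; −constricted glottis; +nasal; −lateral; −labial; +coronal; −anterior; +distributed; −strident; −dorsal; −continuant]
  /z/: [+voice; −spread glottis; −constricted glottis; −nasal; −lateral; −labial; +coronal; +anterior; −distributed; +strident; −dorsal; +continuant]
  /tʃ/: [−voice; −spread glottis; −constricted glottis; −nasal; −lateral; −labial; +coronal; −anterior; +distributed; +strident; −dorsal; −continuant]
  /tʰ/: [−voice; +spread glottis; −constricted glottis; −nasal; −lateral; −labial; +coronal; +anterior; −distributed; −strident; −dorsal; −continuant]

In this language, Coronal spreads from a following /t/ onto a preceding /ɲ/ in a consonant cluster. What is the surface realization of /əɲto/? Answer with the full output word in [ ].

[ənto]

Coronal immediately or transitively dominates [coronal], [anterior], [distributed], [strident].
Spreading Coronal from /t/ onto /ɲ/ replaces those values with /t/'s: [+coronal], [+anterior], [−distributed], [−strident]. Features outside Coronal ([voice], [spread glottis], [constricted glottis], …) stay as in /ɲ/.
This feature bundle is that of [n], so /əɲto/ surfaces as [ənto].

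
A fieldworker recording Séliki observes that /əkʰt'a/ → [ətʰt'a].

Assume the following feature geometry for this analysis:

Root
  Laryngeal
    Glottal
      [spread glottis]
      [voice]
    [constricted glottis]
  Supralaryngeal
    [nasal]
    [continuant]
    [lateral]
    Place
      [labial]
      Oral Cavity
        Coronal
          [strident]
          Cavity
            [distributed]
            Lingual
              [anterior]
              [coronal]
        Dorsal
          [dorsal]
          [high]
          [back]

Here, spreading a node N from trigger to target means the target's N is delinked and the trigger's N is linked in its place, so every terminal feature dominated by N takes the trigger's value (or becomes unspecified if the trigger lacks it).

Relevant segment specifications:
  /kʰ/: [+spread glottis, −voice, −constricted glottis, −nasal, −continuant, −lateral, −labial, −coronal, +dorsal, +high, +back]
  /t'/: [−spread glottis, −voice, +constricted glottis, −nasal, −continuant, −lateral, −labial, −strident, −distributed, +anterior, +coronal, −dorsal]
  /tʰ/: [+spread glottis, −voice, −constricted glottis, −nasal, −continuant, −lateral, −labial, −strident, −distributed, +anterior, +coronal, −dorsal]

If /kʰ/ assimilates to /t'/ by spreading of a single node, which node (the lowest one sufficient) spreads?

Oral Cavity

The alternation /kʰ/ → [tʰ] changes [coronal], [anterior], [distributed], [strident], [dorsal], [high], [back] and nothing else.
In this geometry the lowest node dominating all of them is Oral Cavity: every daughter of Oral Cavity dominates only a proper subset, so no lower node suffices.
If Oral Cavity spreads, every terminal under it takes /t'/'s value, producing [tʰ] as observed.
[spread glottis], [constricted glottis] stay as in /kʰ/ although /t'/ differs there, so no node dominating them spread; among the remaining candidates Oral Cavity is the lowest that derives the output.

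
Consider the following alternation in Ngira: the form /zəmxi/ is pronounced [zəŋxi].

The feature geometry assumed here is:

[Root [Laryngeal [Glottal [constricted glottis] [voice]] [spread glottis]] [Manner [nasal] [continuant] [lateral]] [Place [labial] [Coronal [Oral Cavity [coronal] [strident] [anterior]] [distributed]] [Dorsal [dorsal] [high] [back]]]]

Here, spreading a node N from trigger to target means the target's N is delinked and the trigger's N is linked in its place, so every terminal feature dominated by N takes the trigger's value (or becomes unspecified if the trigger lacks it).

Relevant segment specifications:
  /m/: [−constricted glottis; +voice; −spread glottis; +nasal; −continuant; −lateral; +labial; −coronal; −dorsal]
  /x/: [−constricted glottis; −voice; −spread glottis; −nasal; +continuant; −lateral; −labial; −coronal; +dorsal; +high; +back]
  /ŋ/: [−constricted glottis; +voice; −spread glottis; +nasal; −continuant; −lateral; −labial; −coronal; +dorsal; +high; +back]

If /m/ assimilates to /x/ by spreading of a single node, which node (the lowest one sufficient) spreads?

Place

/m/ and [ŋ] differ in [labial], [dorsal], [high], [back]; every other specified feature is identical.
Tracing each changed feature up the tree, the paths first meet at Place; any lower node misses at least one of them.
If Place spreads, every terminal under it takes /x/'s value, producing [ŋ] as observed.
Since [voice], [continuant] are preserved even though /x/ disagrees there, no node above Place spread.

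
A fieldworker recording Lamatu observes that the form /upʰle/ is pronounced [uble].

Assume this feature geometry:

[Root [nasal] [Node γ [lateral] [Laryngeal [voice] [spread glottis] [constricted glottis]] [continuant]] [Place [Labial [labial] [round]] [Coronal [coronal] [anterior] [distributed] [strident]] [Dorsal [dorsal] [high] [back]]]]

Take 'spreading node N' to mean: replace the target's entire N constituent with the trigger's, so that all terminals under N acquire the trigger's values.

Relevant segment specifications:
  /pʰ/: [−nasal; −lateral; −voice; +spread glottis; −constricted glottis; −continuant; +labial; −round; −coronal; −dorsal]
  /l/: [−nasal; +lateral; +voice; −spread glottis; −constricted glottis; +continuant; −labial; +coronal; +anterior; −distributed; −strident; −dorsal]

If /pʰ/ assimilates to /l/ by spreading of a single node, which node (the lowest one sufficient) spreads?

Laryngeal

The alternation /pʰ/ → [b] changes [voice], [spread glottis] and nothing else.
In this geometry the lowest node dominating all of them is Laryngeal: every daughter of Laryngeal dominates only a proper subset, so no lower node suffices.
If Laryngeal spreads, every terminal under it takes /l/'s value, producing [b] as observed.
[continuant], [lateral] — on which /l/ differs from /pʰ/ — are unchanged, so neither Node γ nor anything higher can have spread; the constituent is no larger than Laryngeal.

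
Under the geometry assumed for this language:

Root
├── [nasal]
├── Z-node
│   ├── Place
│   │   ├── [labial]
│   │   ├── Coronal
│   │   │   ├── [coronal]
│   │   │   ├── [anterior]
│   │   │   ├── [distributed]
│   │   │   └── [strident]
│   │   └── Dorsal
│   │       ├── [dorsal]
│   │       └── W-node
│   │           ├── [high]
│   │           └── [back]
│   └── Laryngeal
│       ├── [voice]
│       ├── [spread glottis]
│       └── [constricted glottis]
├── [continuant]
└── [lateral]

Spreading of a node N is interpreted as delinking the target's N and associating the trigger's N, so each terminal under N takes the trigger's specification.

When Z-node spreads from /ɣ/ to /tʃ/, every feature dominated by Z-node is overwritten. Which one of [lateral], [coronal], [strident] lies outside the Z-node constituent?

The terminals dominated by Z-node are [labial], [coronal], [anterior], [distributed], [strident], [dorsal], [high], [back], [voice], [spread glottis], [constricted glottis].
Spreading Z-node replaces [strident], [coronal] with the trigger's values, since each sits inside the Z-node constituent.
[lateral] attaches under Root, not under Z-node, so /tʃ/ retains its own value for [lateral].

[lateral]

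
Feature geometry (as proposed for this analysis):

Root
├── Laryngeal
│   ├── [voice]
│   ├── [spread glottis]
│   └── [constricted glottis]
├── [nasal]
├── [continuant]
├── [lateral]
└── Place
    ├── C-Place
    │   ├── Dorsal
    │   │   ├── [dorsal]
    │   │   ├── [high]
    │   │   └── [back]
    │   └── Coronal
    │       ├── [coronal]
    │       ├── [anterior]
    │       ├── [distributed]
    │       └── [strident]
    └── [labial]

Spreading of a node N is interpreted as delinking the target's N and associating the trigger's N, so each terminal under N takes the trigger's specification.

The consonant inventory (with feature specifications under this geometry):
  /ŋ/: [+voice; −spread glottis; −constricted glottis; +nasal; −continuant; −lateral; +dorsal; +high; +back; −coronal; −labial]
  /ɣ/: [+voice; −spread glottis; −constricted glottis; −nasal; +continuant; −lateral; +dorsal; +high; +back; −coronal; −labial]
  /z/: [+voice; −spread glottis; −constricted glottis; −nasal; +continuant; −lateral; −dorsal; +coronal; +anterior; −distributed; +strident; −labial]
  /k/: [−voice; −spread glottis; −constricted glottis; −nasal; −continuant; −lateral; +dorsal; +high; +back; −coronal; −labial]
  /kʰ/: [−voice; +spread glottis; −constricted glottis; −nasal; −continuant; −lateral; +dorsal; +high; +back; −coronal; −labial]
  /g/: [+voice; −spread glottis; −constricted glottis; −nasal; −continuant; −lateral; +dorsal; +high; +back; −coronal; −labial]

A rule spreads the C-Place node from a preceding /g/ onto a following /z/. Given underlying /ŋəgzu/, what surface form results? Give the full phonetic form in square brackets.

C-Place immediately or transitively dominates [dorsal], [high], [back], [coronal], [anterior], [distributed], [strident].
After delinking /z/'s C-Place and linking /g/'s, the affected terminals become [+dorsal], [+high], [+back], [−coronal]; [voice], [spread glottis], [constricted glottis], … (outside C-Place) are retained from /z/.
Among the inventory, only /ɣ/ has exactly this specification, giving the surface form [ŋəgɣu].

[ŋəgɣu]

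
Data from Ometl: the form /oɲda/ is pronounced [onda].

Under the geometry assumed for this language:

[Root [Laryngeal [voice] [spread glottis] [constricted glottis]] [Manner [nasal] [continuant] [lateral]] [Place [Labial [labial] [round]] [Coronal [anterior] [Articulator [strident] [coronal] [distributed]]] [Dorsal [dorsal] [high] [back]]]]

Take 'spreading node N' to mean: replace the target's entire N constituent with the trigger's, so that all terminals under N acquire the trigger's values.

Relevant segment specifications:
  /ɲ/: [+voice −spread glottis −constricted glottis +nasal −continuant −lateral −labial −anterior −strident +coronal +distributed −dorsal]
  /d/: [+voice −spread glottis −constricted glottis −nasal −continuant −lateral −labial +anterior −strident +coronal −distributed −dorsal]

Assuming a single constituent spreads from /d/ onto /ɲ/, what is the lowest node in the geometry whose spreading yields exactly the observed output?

Coronal

The alternation /ɲ/ → [n] changes [anterior], [distributed] and nothing else.
In this geometry the lowest node dominating all of them is Coronal: every daughter of Coronal dominates only a proper subset, so no lower node suffices.
If Coronal spreads, every terminal under it takes /d/'s value, producing [n] as observed.
[nasal] stays as in /ɲ/ although /d/ differs there, so no node dominating it spread; among the remaining candidates Coronal is the lowest that derives the output.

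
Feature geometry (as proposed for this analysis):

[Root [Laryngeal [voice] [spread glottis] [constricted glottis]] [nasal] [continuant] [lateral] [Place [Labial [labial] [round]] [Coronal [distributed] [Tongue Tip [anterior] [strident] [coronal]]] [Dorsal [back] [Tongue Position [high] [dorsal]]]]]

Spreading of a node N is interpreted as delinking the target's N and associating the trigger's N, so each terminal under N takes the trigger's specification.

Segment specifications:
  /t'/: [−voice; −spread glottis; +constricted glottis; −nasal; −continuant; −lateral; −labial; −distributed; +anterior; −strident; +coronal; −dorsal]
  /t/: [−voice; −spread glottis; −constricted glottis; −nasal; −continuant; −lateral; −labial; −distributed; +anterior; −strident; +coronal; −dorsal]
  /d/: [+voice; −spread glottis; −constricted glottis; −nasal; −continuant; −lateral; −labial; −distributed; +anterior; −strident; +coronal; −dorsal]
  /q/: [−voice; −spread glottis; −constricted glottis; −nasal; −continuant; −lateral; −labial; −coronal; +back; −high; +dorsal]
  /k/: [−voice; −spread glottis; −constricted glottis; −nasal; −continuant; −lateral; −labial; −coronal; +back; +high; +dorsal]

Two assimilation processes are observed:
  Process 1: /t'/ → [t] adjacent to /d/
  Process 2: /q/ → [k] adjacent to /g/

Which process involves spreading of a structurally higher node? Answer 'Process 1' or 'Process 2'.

Process 1

Process 1: the feature that changes is [constricted glottis]; the minimal node is [constricted glottis] (depth 2).
Process 2 alters [high]; the lowest dominating node is [high] (depth 4 from Root).
Depth 2 < depth 4; Process 1 involves the structurally higher constituent [constricted glottis].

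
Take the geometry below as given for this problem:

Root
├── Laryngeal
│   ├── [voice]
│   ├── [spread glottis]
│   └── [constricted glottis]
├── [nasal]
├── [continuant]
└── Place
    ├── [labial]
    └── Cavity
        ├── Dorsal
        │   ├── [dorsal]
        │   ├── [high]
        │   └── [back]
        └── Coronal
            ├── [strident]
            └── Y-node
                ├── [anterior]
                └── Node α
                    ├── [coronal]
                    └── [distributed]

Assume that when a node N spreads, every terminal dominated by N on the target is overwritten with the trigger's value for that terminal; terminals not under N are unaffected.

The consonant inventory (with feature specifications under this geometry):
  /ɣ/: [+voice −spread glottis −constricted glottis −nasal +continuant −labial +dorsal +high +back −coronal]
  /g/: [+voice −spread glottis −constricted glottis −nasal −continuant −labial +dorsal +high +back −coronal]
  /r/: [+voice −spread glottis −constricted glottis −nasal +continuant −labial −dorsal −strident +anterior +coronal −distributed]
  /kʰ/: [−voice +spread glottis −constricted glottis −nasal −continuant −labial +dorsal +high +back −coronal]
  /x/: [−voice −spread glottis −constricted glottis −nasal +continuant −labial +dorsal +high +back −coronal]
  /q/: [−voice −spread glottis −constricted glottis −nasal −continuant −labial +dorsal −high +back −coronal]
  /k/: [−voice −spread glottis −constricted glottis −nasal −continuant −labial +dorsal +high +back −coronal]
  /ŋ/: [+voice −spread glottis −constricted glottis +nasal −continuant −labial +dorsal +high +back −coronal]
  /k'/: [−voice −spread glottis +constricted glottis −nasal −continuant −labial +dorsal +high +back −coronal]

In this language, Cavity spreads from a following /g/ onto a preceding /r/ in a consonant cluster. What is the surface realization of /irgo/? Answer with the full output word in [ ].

The Cavity node dominates the terminals [dorsal], [high], [back], [strident], [anterior], [coronal], [distributed].
The target acquires /g/'s values for everything under Cavity — [+dorsal], [+high], [+back], [−coronal] — while keeping its own [voice], [spread glottis], [constricted glottis], ….
Among the inventory, only /ɣ/ has exactly this specification, giving the surface form [iɣgo].

[iɣgo]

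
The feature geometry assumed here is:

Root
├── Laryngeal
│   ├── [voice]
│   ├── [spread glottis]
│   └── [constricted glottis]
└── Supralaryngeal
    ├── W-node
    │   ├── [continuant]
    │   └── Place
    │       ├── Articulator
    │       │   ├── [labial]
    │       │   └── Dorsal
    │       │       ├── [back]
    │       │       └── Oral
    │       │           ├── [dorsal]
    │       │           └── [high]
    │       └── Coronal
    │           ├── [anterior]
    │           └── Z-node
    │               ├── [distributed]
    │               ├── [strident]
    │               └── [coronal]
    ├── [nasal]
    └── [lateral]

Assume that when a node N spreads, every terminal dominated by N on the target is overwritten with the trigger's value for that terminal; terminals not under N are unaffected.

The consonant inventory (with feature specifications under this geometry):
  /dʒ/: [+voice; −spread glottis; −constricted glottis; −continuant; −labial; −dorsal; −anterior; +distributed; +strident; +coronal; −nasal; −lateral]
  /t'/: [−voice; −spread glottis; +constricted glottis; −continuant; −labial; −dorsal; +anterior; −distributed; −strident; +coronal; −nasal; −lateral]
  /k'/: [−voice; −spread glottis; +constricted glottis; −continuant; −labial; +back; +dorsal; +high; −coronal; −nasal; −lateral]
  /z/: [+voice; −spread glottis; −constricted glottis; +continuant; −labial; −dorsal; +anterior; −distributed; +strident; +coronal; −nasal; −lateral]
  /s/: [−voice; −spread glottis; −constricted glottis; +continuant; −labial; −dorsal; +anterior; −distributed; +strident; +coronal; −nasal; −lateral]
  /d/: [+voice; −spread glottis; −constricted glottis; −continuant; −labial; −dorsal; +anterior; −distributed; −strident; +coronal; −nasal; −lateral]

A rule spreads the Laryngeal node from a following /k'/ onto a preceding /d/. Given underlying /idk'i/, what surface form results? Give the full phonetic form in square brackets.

[it'k'i]

Laryngeal immediately or transitively dominates [voice], [spread glottis], [constricted glottis].
Spreading Laryngeal from /k'/ onto /d/ replaces those values with /k'/'s: [−voice], [−spread glottis], [+constricted glottis]. Features outside Laryngeal ([continuant], [labial], [dorsal], …) stay as in /d/.
The resulting bundle matches /t'/ in the inventory; substituting it for /d/ gives [it'k'i].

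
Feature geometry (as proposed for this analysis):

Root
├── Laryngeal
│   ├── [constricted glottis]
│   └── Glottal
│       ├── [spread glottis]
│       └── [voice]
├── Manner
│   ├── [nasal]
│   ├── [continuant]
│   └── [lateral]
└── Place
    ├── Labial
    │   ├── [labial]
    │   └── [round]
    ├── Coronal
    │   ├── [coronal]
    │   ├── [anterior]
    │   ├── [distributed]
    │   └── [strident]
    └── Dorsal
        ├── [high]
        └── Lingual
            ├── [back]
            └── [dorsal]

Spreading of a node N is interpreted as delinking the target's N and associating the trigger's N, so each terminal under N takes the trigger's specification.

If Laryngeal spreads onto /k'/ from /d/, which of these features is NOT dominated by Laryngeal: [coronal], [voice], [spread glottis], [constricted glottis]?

The terminals dominated by Laryngeal are [constricted glottis], [spread glottis], [voice].
Spreading Laryngeal replaces [constricted glottis], [voice], [spread glottis] with the trigger's values, since each sits inside the Laryngeal constituent.
But [coronal] is a dependent of Coronal, outside Laryngeal; it is therefore untouched by the spreading.

[coronal]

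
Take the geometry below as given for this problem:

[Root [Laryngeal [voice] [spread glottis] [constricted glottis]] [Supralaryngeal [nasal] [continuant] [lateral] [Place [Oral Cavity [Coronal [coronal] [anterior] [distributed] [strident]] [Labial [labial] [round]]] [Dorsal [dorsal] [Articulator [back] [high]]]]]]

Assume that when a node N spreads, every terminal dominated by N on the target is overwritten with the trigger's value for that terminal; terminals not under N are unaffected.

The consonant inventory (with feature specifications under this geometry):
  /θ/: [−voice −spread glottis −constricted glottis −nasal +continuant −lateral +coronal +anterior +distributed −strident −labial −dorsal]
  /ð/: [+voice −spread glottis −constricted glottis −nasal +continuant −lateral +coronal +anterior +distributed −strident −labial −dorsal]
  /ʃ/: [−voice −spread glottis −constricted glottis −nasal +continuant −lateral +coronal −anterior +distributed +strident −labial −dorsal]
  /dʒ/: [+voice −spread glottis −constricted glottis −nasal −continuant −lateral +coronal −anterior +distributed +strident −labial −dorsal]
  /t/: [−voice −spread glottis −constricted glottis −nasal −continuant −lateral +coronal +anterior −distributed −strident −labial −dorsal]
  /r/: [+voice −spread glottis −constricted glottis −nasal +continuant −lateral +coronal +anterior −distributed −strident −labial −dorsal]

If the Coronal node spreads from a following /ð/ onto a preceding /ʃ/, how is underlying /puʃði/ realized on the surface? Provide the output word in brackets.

[puθði]

Coronal immediately or transitively dominates [coronal], [anterior], [distributed], [strident].
Spreading Coronal from /ð/ onto /ʃ/ replaces those values with /ð/'s: [+coronal], [+anterior], [+distributed], [−strident]. Features outside Coronal ([voice], [spread glottis], [constricted glottis], …) stay as in /ʃ/.
This feature bundle is that of [θ], so /puʃði/ surfaces as [puθði].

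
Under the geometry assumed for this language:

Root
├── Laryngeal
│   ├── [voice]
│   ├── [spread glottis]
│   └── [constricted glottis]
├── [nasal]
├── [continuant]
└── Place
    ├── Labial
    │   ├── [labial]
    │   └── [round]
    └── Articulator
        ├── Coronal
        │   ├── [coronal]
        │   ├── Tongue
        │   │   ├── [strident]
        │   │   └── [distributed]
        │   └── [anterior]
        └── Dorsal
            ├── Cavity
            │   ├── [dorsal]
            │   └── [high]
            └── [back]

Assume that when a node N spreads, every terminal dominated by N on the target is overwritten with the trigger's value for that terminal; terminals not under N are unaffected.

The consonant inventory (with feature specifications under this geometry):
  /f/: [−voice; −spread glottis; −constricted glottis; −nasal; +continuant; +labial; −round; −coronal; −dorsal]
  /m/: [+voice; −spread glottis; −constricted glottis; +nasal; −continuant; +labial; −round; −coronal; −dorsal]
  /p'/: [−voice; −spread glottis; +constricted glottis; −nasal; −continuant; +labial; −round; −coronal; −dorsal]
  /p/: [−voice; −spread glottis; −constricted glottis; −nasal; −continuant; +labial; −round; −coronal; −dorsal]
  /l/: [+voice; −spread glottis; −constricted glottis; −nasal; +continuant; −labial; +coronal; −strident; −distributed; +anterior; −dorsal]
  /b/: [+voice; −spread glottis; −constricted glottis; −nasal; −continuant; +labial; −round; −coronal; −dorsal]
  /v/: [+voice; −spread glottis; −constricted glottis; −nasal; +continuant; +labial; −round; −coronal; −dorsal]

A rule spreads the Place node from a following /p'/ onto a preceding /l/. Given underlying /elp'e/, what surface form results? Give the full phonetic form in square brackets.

Terminals under Place in this geometry: [labial], [round], [coronal], [strident], [distributed], [anterior], [dorsal], [high], [back].
Spreading Place from /p'/ onto /l/ replaces those values with /p'/'s: [+labial], [−round], [−coronal], [−dorsal]. Features outside Place ([voice], [spread glottis], [constricted glottis], …) stay as in /l/.
The resulting bundle matches /v/ in the inventory; substituting it for /l/ gives [evp'e].

[evp'e]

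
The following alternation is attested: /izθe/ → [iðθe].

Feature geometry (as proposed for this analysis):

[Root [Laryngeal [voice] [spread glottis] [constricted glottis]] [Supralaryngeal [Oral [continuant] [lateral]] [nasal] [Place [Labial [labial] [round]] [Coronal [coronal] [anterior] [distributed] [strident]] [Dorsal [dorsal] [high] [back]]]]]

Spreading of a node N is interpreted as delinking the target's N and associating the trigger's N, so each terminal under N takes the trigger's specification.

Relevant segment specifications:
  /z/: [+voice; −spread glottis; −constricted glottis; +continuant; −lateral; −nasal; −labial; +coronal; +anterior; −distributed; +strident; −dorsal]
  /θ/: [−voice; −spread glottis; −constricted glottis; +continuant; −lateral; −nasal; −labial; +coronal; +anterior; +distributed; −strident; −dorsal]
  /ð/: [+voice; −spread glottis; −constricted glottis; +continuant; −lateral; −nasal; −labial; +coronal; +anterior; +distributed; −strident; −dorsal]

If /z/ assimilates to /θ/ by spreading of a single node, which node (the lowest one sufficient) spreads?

Coronal

/z/ and [ð] differ in [distributed], [strident]; every other specified feature is identical.
Tracing each changed feature up the tree, the paths first meet at Coronal; any lower node misses at least one of them.
Delinking /z/'s Coronal and associating /θ/'s Coronal gives precisely the feature bundle of [ð].
[voice] stays as in /z/ although /θ/ differs there, so no node dominating it spread; among the remaining candidates Coronal is the lowest that derives the output.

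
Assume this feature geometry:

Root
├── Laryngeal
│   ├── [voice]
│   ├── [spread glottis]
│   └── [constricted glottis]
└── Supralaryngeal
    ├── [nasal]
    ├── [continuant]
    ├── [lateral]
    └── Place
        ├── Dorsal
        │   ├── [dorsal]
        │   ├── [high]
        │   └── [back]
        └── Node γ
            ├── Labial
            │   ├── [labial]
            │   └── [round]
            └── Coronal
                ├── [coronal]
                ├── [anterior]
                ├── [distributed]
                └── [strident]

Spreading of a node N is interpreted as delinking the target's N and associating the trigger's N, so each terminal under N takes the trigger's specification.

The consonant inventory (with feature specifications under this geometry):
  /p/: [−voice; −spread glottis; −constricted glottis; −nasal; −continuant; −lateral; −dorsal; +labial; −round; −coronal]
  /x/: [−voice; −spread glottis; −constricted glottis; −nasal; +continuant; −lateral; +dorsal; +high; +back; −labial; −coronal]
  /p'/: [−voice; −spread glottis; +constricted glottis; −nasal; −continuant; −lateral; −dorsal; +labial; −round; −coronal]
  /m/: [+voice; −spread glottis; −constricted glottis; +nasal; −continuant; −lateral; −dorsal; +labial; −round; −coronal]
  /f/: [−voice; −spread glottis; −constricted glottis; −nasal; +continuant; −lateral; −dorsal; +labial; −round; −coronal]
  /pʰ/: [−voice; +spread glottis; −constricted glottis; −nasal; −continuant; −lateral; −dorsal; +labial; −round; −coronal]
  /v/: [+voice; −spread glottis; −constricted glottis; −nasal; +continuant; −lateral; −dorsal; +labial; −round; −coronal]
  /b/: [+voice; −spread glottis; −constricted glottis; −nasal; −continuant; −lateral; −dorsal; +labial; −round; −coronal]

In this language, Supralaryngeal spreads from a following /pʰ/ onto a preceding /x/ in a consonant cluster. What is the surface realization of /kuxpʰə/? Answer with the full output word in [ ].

The Supralaryngeal node dominates the terminals [nasal], [continuant], [lateral], [dorsal], [high], [back], [labial], [round], [coronal], [anterior], [distributed], [strident].
Spreading Supralaryngeal from /pʰ/ onto /x/ replaces those values with /pʰ/'s: [−nasal], [−continuant], [−lateral], [−dorsal], [+labial], [−round], [−coronal]. Features outside Supralaryngeal ([voice], [spread glottis], [constricted glottis]) stay as in /x/.
This feature bundle is that of [p], so /kuxpʰə/ surfaces as [kuppʰə].

[kuppʰə]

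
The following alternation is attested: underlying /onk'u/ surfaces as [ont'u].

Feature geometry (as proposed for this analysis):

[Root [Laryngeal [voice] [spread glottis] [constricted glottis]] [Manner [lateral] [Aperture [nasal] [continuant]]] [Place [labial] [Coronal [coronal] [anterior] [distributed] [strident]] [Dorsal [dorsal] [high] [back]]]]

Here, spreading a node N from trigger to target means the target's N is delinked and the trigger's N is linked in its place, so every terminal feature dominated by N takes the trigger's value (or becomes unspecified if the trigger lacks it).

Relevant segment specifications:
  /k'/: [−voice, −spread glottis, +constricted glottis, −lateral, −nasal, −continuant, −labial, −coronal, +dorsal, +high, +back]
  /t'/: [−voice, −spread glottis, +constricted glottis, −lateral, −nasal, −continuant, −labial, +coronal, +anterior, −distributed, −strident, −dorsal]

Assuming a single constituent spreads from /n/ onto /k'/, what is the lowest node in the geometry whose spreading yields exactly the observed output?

/k'/ and [t'] differ in [coronal], [anterior], [distributed], [strident], [dorsal], [high], [back]; every other specified feature is identical.
The smallest constituent containing every changed terminal is Place — each of its daughters lacks at least one of the affected features.
Delinking /k'/'s Place and associating /n/'s Place gives precisely the feature bundle of [t'].
Since [constricted glottis], [voice] are preserved even though /n/ disagrees there, no node above Place spread.

Place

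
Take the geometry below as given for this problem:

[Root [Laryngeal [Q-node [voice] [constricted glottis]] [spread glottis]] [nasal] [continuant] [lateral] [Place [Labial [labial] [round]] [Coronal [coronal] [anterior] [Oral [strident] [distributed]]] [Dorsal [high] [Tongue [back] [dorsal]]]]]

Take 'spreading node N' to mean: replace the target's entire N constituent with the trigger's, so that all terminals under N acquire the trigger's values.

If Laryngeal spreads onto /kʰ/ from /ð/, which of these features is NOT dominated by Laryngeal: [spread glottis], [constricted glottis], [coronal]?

[coronal]

Laryngeal dominates exactly [voice], [constricted glottis], [spread glottis].
Spreading Laryngeal replaces [constricted glottis], [spread glottis] with the trigger's values, since each sits inside the Laryngeal constituent.
But [coronal] is a dependent of Coronal, outside Laryngeal; it is therefore untouched by the spreading.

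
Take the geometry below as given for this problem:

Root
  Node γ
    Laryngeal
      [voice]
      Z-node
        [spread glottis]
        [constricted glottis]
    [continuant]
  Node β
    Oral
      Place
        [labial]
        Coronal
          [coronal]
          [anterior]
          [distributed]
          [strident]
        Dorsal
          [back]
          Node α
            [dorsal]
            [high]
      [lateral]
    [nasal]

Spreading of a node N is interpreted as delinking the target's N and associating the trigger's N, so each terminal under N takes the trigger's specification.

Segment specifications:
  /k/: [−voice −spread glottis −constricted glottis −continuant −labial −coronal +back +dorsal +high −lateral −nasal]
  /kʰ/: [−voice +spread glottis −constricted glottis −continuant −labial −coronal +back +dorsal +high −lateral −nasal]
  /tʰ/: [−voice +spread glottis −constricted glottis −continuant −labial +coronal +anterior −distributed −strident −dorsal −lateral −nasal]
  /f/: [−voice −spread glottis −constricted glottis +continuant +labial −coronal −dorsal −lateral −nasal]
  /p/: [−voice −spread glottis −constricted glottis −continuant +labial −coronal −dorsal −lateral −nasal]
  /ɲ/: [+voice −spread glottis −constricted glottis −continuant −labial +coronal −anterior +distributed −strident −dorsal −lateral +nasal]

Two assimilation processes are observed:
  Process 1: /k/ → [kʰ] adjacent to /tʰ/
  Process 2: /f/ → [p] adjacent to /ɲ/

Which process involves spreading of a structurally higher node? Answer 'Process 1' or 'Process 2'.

Process 2

Process 1: the feature that changes is [spread glottis]; the minimal node is [spread glottis] (depth 4).
In Process 2, [continuant] changes, so the minimal spreading node is [continuant] at depth 2.
Depth 2 < depth 4; Process 2 involves the structurally higher constituent [continuant].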